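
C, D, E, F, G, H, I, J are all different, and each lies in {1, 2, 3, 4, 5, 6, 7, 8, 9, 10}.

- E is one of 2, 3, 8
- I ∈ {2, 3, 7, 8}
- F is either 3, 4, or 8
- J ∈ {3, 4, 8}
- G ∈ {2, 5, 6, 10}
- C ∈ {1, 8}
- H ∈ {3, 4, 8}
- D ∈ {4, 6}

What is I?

7

The 3 variables F, H, J are confined to {3, 4, 8}, which locks those values in; drop them from C, D, E, I.
C's domain is down to {1}, so C = 1.
D has just one choice, so D = 6. Strike 6 from G.
That leaves E = 2. Strike 2 from G, I.
So I = 7.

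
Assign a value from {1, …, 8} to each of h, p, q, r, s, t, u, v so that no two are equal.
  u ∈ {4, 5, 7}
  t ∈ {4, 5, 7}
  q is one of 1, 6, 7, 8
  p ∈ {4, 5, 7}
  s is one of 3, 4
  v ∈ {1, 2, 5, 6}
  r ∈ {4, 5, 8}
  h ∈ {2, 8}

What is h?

The 8 variables together cover exactly {1, 2, 3, 4, 5, 6, 7, 8} — 8 values for 8 variables — and 3 appears only in s's list, so s = 3.
The 3 variables p, t, u are confined to {4, 5, 7}, which locks those values in; drop them from q, r, v.
r has just one choice, so r = 8. So h, q can't be 8.
So h = 2.

2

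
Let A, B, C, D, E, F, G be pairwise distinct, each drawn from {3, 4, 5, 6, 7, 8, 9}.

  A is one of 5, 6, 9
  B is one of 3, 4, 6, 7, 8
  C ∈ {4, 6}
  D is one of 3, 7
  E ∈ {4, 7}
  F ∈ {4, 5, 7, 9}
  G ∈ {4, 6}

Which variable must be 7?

E

The 7 variables draw from only 7 values {3, 4, 5, 6, 7, 8, 9}, so each is used; only B can be 8, hence B = 8.
The 6 still-open variables draw from only 6 values {3, 4, 5, 6, 7, 9}, so each is used; only D can be 3, hence D = 3.
The 2 variables C and G are confined to {4, 6}, which locks those values in; drop them from A, E, F.
So 7 goes to E.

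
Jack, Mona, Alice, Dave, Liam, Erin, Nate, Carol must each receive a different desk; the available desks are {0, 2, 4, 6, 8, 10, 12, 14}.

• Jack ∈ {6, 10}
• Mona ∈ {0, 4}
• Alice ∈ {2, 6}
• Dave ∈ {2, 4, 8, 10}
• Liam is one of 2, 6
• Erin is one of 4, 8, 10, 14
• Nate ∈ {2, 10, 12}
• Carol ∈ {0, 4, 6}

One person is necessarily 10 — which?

The 8 variables draw from only 8 values {0, 2, 4, 6, 8, 10, 12, 14}, so each is used; only Nate can be 12, hence Nate = 12.
The 7 still-open variables draw from only 7 values {0, 2, 4, 6, 8, 10, 14}, so each is used; only Erin can be 14, hence Erin = 14.
The 6 still-open variables together cover exactly {0, 2, 4, 6, 8, 10} — 6 values for 6 variables — and 8 appears only in Dave's list, so Dave = 8.
The 5 still-open variables draw from only 5 values {0, 2, 4, 6, 10}, so each is used; only Jack can be 10, hence Jack = 10.

Jack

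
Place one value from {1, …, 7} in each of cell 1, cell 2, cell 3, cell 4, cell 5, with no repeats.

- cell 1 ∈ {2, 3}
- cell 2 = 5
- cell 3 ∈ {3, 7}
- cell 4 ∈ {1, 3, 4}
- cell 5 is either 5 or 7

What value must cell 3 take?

3

cell 2's domain is down to {5}, so cell 2 = 5. Strike 5 from cell 5.
That leaves cell 5 = 7. Strike 7 from cell 3.
So cell 3 = 3.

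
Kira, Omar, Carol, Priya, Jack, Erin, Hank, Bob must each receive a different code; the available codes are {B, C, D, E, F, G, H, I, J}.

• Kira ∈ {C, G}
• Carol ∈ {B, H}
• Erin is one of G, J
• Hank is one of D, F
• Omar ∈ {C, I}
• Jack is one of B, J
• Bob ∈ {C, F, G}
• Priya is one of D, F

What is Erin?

J

The 8 variables together cover exactly {B, C, D, F, G, H, I, J} — 8 values for 8 variables — and H appears only in Carol's list, so Carol = H.
Among the 7 still-open variables, B fits only Jack (and all 7 values in {B, C, D, F, G, I, J} must be used), so Jack = B.
The 6 still-open variables together cover exactly {C, D, F, G, I, J} — 6 values for 6 variables — and I appears only in Omar's list, so Omar = I.
Among the 5 still-open variables, J fits only Erin (and all 5 values in {C, D, F, G, J} must be used), so Erin = J.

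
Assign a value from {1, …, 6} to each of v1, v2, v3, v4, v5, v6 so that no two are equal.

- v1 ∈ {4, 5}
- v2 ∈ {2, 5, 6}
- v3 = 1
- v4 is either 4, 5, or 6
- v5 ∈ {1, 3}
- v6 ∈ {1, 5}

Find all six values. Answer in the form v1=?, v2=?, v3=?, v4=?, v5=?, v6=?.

v1=4, v2=2, v3=1, v4=6, v5=3, v6=5

v3 must be 1 (only option left). Eliminate 1 elsewhere: v5, v6.
v5 has just one choice, so v5 = 3.
v6's domain is down to {5}, so v6 = 5. Strike 5 from v1, v2, v4.
v1 must be 4 (only option left). Remove 4 from v4.
That leaves v4 = 6. Strike 6 from v2.
v2 has just one choice, so v2 = 2.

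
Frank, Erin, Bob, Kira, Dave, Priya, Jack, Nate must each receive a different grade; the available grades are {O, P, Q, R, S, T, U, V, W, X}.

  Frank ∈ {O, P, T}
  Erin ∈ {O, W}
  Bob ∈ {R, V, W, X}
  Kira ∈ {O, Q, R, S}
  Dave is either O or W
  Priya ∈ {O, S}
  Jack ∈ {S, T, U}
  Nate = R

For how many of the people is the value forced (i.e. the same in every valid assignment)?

3

Nate's domain is down to {R}, so Nate = R. Remove R from Bob, Kira.
Erin and Dave share exactly the 2 values {O, W}; by pigeonhole those values go to them, so strike O, W from Frank, Bob, Kira, Priya.
That leaves Priya = S. So Kira, Jack can't be S.
Kira has just one choice, so Kira = Q.
Determined: Kira=Q, Priya=S, Nate=R. The other people each still have more than one consistent value. That makes 3.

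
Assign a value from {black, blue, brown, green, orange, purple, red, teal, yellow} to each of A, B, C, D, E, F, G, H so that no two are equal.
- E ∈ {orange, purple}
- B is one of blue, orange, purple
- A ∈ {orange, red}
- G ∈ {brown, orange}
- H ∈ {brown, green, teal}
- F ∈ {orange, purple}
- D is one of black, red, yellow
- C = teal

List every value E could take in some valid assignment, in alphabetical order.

orange, purple

C's domain is down to {teal}, so C = teal. Eliminate teal elsewhere: H.
The 2 variables E and F are confined to {orange, purple}, which locks those values in; drop them from A, B, G.
That leaves A = red. So D can't be red.
B has just one choice, so B = blue.
That leaves G = brown. So H can't be brown.
H must be green (only option left).
No further eliminations apply; E can still be any of orange, purple.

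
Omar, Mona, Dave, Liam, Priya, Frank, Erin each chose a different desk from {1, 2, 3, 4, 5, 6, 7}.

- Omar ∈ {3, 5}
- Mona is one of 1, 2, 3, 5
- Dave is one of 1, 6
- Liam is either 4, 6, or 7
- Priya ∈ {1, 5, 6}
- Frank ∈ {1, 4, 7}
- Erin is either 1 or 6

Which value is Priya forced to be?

5

The 7 variables draw from only 7 values {1, 2, 3, 4, 5, 6, 7}, so each is used; only Mona can be 2, hence Mona = 2.
Among the 6 still-open variables, 3 fits only Omar (and all 6 values in {1, 3, 4, 5, 6, 7} must be used), so Omar = 3.
Among the 5 still-open variables, 5 fits only Priya (and all 5 values in {1, 4, 5, 6, 7} must be used), so Priya = 5.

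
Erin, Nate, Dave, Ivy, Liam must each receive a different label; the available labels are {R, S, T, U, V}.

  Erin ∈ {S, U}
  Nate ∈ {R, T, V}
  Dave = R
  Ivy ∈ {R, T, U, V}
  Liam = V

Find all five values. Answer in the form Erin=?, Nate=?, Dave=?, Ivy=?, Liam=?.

Dave must be R (only option left). Strike R from Nate, Ivy.
Liam has just one choice, so Liam = V. Eliminate V elsewhere: Nate, Ivy.
Nate has just one choice, so Nate = T. Remove T from Ivy.
Ivy's domain is down to {U}, so Ivy = U. Eliminate U elsewhere: Erin.
Erin must be S (only option left).

Erin=S, Nate=T, Dave=R, Ivy=U, Liam=V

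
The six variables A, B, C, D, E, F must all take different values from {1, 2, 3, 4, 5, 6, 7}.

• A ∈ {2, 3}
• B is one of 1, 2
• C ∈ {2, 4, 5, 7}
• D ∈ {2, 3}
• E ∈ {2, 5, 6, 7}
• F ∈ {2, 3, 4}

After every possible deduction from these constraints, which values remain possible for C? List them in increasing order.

A and D share exactly the 2 values {2, 3}; by pigeonhole those values go to them, so strike 2, 3 from B, C, E, F.
B has just one choice, so B = 1.
That leaves F = 4. Strike 4 from C.
No further eliminations apply; C can still be any of 5, 7.

5, 7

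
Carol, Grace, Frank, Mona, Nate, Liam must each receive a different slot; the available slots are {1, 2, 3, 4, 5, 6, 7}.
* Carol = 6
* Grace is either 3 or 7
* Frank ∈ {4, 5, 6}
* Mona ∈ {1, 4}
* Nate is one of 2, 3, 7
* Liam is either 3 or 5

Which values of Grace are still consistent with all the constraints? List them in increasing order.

Carol has just one choice, so Carol = 6. Strike 6 from Frank.
No further eliminations apply; Grace can still be any of 3, 7.

3, 7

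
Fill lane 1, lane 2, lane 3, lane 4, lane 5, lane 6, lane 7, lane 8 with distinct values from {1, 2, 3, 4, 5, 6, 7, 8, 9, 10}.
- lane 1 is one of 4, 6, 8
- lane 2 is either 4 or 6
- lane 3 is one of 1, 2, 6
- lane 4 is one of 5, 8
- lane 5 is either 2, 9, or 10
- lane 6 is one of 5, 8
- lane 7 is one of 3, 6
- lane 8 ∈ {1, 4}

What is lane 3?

lane 4 and lane 6 share exactly the 2 values {5, 8}; by pigeonhole those values go to them, so strike 5, 8 from lane 1.
lane 1 and lane 2 share exactly the 2 values {4, 6}; by pigeonhole those values go to them, so strike 4, 6 from lane 3, lane 7, lane 8.
lane 7 must be 3 (only option left).
lane 8 has just one choice, so lane 8 = 1. Strike 1 from lane 3.
So lane 3 = 2.

2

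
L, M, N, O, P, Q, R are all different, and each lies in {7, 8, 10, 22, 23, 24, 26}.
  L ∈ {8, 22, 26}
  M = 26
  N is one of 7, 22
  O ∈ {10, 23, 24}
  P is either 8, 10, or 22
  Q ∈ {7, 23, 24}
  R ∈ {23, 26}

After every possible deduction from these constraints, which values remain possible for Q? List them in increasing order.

7, 24

M's domain is down to {26}, so M = 26. Remove 26 from L, R.
That leaves R = 23. Eliminate 23 elsewhere: O, Q.
No further eliminations apply; Q can still be any of 7, 24.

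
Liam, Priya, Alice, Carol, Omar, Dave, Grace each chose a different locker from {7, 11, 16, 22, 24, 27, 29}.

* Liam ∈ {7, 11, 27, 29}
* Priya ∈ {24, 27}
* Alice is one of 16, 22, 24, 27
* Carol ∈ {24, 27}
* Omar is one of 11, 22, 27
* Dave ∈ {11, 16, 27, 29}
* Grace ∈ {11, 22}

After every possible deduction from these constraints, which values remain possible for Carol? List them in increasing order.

The 7 variables together cover exactly {7, 11, 16, 22, 24, 27, 29} — 7 values for 7 variables — and 7 appears only in Liam's list, so Liam = 7.
The 6 still-open variables draw from only 6 values {11, 16, 22, 24, 27, 29}, so each is used; only Dave can be 29, hence Dave = 29.
The 5 still-open variables draw from only 5 values {11, 16, 22, 24, 27}, so each is used; only Alice can be 16, hence Alice = 16.
Priya and Carol between them cover only {24, 27} — a naked pair. Remove those values from Omar.
No further eliminations apply; Carol can still be any of 24, 27.

24, 27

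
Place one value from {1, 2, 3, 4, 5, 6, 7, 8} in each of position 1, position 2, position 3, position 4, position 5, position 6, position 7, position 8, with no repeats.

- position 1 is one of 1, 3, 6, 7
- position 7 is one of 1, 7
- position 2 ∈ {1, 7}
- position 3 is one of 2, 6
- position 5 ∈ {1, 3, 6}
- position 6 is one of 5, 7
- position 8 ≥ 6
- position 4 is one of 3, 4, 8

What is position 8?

The 8 variables together cover exactly {1, 2, 3, 4, 5, 6, 7, 8} — 8 values for 8 variables — and 2 appears only in position 3's list, so position 3 = 2.
The 7 still-open variables together cover exactly {1, 3, 4, 5, 6, 7, 8} — 7 values for 7 variables — and 4 appears only in position 4's list, so position 4 = 4.
The 6 still-open variables together cover exactly {1, 3, 5, 6, 7, 8} — 6 values for 6 variables — and 5 appears only in position 6's list, so position 6 = 5.
The 5 still-open variables draw from only 5 values {1, 3, 6, 7, 8}, so each is used; only position 8 can be 8, hence position 8 = 8.

8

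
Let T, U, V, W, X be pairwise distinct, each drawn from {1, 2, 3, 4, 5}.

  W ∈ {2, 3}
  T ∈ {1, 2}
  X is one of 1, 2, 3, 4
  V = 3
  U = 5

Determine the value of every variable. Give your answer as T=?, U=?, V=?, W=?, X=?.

T=1, U=5, V=3, W=2, X=4

U has just one choice, so U = 5.
That leaves V = 3. So W, X can't be 3.
W must be 2 (only option left). Remove 2 from T, X.
T's domain is down to {1}, so T = 1. Strike 1 from X.
X has just one choice, so X = 4.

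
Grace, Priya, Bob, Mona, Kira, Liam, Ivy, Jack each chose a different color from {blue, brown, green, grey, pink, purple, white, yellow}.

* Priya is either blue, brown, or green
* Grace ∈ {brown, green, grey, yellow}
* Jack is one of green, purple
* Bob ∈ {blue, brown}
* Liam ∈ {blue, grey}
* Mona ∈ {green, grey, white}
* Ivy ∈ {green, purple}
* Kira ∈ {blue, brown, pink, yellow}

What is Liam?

grey

The 8 variables draw from only 8 values {blue, brown, green, grey, pink, purple, white, yellow}, so each is used; only Kira can be pink, hence Kira = pink.
Among the 7 still-open variables, white fits only Mona (and all 7 values in {blue, brown, green, grey, purple, white, yellow} must be used), so Mona = white.
The 6 still-open variables together cover exactly {blue, brown, green, grey, purple, yellow} — 6 values for 6 variables — and yellow appears only in Grace's list, so Grace = yellow.
The 5 still-open variables together cover exactly {blue, brown, green, grey, purple} — 5 values for 5 variables — and grey appears only in Liam's list, so Liam = grey.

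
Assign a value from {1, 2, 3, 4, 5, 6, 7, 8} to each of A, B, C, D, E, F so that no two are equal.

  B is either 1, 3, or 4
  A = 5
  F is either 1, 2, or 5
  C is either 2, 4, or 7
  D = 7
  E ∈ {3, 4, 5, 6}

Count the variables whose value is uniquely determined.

2

A has just one choice, so A = 5. Eliminate 5 elsewhere: E, F.
D must be 7 (only option left). Strike 7 from C.
Determined: A=5, D=7. The other variables each still have more than one consistent value. That makes 2.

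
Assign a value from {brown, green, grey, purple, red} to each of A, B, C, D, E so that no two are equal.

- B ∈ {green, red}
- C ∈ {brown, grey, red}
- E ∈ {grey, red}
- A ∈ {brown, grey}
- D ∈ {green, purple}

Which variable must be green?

The 5 variables draw from only 5 values {brown, green, grey, purple, red}, so each is used; only D can be purple, hence D = purple.
Among the 4 still-open variables, green fits only B (and all 4 values in {brown, green, grey, red} must be used), so B = green.

B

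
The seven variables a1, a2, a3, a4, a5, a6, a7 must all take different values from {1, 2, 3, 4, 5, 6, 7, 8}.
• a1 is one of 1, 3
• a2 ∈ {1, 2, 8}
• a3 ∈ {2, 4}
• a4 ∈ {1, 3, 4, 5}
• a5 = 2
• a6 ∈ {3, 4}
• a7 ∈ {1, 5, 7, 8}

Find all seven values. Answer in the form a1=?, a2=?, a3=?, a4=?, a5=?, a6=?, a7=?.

a1=1, a2=8, a3=4, a4=5, a5=2, a6=3, a7=7

a5's domain is down to {2}, so a5 = 2. So a2, a3 can't be 2.
a3 must be 4 (only option left). Eliminate 4 elsewhere: a4, a6.
a6 must be 3 (only option left). Strike 3 from a1, a4.
a1 must be 1 (only option left). Strike 1 from a2, a4, a7.
a2 has just one choice, so a2 = 8. Eliminate 8 elsewhere: a7.
That leaves a4 = 5. Strike 5 from a7.
a7 must be 7 (only option left).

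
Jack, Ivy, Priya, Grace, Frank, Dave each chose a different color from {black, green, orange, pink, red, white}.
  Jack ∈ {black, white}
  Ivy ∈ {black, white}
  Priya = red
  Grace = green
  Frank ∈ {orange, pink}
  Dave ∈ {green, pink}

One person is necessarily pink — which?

Priya's domain is down to {red}, so Priya = red.
Grace's domain is down to {green}, so Grace = green. Remove green from Dave.
So pink goes to Dave.

Dave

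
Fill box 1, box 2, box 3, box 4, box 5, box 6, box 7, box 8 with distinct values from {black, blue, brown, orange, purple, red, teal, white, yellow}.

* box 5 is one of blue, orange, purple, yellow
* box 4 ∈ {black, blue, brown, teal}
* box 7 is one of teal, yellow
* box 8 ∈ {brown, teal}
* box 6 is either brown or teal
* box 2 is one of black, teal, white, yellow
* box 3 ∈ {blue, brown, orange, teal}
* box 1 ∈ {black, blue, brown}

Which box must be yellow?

box 7

Among the 8 variables, purple fits only box 5 (and all 8 values in {black, blue, brown, orange, purple, teal, white, yellow} must be used), so box 5 = purple.
The 7 still-open variables draw from only 7 values {black, blue, brown, orange, teal, white, yellow}, so each is used; only box 3 can be orange, hence box 3 = orange.
The 6 still-open variables draw from only 6 values {black, blue, brown, teal, white, yellow}, so each is used; only box 2 can be white, hence box 2 = white.
Among the 5 still-open variables, yellow fits only box 7 (and all 5 values in {black, blue, brown, teal, yellow} must be used), so box 7 = yellow.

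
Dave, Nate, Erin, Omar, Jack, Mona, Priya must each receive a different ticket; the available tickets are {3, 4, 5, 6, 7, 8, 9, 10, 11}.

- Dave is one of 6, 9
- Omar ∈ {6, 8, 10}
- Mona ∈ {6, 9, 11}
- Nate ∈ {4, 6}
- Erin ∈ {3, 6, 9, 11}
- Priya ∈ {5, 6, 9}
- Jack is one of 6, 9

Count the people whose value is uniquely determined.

The 2 variables Dave and Jack are confined to {6, 9}, which locks those values in; drop them from Nate, Erin, Omar, Mona, Priya.
Nate has just one choice, so Nate = 4.
Mona's domain is down to {11}, so Mona = 11. Eliminate 11 elsewhere: Erin.
Priya must be 5 (only option left).
Erin has just one choice, so Erin = 3.
Determined: Nate=4, Erin=3, Mona=11, Priya=5. The other people each still have more than one consistent value. That makes 4.

4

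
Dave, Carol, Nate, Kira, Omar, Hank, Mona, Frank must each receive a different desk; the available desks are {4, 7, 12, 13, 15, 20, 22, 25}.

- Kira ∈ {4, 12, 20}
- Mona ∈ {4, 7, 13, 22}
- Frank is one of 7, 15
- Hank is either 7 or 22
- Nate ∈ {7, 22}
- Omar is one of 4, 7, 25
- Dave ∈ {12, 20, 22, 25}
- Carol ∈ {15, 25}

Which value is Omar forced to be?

The 8 variables together cover exactly {4, 7, 12, 13, 15, 20, 22, 25} — 8 values for 8 variables — and 13 appears only in Mona's list, so Mona = 13.
The 2 variables Nate and Hank are confined to {7, 22}, which locks those values in; drop them from Dave, Omar, Frank.
That leaves Frank = 15. Remove 15 from Carol.
Carol's domain is down to {25}, so Carol = 25. So Dave, Omar can't be 25.
So Omar = 4.

4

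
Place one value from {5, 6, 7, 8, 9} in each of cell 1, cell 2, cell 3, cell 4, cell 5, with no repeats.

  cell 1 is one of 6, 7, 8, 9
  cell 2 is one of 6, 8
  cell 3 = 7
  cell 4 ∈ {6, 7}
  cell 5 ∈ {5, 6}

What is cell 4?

cell 3's domain is down to {7}, so cell 3 = 7. Eliminate 7 elsewhere: cell 1, cell 4.
So cell 4 = 6.

6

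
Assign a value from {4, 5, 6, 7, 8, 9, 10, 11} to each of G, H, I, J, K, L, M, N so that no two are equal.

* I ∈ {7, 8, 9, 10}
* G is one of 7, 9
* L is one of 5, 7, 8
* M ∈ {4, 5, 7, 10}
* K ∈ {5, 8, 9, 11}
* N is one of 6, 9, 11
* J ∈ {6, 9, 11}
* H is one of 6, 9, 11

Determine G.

Among the 8 variables, 4 fits only M (and all 8 values in {4, 5, 6, 7, 8, 9, 10, 11} must be used), so M = 4.
The 7 still-open variables draw from only 7 values {5, 6, 7, 8, 9, 10, 11}, so each is used; only I can be 10, hence I = 10.
H, J, N between them cover only {6, 9, 11} — a naked triple. Remove those values from G, K.
So G = 7.

7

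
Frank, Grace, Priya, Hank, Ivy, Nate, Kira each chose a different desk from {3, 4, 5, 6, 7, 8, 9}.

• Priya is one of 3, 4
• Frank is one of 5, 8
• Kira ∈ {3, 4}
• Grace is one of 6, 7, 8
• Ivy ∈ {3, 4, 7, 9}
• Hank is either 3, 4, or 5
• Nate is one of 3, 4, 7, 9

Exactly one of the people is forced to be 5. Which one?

Hank

The 7 variables together cover exactly {3, 4, 5, 6, 7, 8, 9} — 7 values for 7 variables — and 6 appears only in Grace's list, so Grace = 6.
The 6 still-open variables together cover exactly {3, 4, 5, 7, 8, 9} — 6 values for 6 variables — and 8 appears only in Frank's list, so Frank = 8.
The 5 still-open variables together cover exactly {3, 4, 5, 7, 9} — 5 values for 5 variables — and 5 appears only in Hank's list, so Hank = 5.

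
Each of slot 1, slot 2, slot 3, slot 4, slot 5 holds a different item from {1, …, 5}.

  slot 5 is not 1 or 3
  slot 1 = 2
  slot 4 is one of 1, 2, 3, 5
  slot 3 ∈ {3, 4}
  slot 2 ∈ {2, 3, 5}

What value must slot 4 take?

slot 1's domain is down to {2}, so slot 1 = 2. So slot 2, slot 4, slot 5 can't be 2.
The 4 still-open variables draw from only 4 values {1, 3, 4, 5}, so each is used; only slot 4 can be 1, hence slot 4 = 1.

1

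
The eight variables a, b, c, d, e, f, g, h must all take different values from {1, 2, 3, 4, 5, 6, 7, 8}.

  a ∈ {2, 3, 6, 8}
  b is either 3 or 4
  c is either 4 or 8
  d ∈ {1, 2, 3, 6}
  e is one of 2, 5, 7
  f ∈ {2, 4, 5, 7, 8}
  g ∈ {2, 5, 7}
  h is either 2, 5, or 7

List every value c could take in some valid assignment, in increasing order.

4, 8

The 8 variables draw from only 8 values {1, 2, 3, 4, 5, 6, 7, 8}, so each is used; only d can be 1, hence d = 1.
Among the 7 still-open variables, 6 fits only a (and all 7 values in {2, 3, 4, 5, 6, 7, 8} must be used), so a = 6.
The 6 still-open variables together cover exactly {2, 3, 4, 5, 7, 8} — 6 values for 6 variables — and 3 appears only in b's list, so b = 3.
The 3 variables e, g, h are confined to {2, 5, 7}, which locks those values in; drop them from f.
No further eliminations apply; c can still be any of 4, 8.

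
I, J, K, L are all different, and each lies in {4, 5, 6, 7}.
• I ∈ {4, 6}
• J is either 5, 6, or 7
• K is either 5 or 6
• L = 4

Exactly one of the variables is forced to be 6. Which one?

I

L must be 4 (only option left). So I can't be 4.
So 6 goes to I.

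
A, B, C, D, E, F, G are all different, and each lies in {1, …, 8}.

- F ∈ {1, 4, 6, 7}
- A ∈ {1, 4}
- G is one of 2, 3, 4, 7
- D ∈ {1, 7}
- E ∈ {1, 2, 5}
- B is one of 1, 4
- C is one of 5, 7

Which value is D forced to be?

7

The 7 variables together cover exactly {1, 2, 3, 4, 5, 6, 7} — 7 values for 7 variables — and 3 appears only in G's list, so G = 3.
The 6 still-open variables together cover exactly {1, 2, 4, 5, 6, 7} — 6 values for 6 variables — and 2 appears only in E's list, so E = 2.
The 5 still-open variables draw from only 5 values {1, 4, 5, 6, 7}, so each is used; only C can be 5, hence C = 5.
The 4 still-open variables draw from only 4 values {1, 4, 6, 7}, so each is used; only F can be 6, hence F = 6.
Among the 3 still-open variables, 7 fits only D (and all 3 values in {1, 4, 7} must be used), so D = 7.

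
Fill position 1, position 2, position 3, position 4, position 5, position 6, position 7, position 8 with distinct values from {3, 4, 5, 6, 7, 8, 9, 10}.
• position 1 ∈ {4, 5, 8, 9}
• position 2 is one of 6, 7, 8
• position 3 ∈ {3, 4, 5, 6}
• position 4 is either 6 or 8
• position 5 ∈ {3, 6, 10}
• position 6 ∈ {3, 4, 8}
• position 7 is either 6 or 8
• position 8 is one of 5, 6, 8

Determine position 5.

Among the 8 variables, 7 fits only position 2 (and all 8 values in {3, 4, 5, 6, 7, 8, 9, 10} must be used), so position 2 = 7.
The 7 still-open variables draw from only 7 values {3, 4, 5, 6, 8, 9, 10}, so each is used; only position 1 can be 9, hence position 1 = 9.
The 6 still-open variables draw from only 6 values {3, 4, 5, 6, 8, 10}, so each is used; only position 5 can be 10, hence position 5 = 10.

10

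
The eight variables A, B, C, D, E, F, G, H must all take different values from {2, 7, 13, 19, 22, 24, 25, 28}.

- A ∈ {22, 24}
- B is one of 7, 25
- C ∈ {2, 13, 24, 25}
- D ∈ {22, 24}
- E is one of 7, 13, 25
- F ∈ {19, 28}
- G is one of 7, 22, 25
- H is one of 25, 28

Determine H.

The 8 variables draw from only 8 values {2, 7, 13, 19, 22, 24, 25, 28}, so each is used; only C can be 2, hence C = 2.
Among the 7 still-open variables, 13 fits only E (and all 7 values in {7, 13, 19, 22, 24, 25, 28} must be used), so E = 13.
The 6 still-open variables draw from only 6 values {7, 19, 22, 24, 25, 28}, so each is used; only F can be 19, hence F = 19.
The 5 still-open variables together cover exactly {7, 22, 24, 25, 28} — 5 values for 5 variables — and 28 appears only in H's list, so H = 28.

28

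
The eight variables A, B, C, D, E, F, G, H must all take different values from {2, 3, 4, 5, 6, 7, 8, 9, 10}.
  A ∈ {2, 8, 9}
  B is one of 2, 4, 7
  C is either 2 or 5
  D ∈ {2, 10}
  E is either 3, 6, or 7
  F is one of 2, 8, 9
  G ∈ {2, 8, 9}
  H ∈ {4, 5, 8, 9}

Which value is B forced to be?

7

A, F, G between them cover only {2, 8, 9} — a naked triple. Remove those values from B, C, D, H.
C's domain is down to {5}, so C = 5. Strike 5 from H.
That leaves D = 10.
H has just one choice, so H = 4. Strike 4 from B.
So B = 7.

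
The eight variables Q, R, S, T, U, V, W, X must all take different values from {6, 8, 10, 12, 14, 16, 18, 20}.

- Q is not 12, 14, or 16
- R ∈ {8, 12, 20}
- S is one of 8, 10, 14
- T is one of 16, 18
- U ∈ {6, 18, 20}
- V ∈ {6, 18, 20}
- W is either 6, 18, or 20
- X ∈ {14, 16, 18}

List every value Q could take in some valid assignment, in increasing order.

Among the 8 variables, 12 fits only R (and all 8 values in {6, 8, 10, 12, 14, 16, 18, 20} must be used), so R = 12.
The 3 variables U, V, W are confined to {6, 18, 20}, which locks those values in; drop them from Q, T, X.
T's domain is down to {16}, so T = 16. So X can't be 16.
X must be 14 (only option left). Remove 14 from S.
No further eliminations apply; Q can still be any of 8, 10.

8, 10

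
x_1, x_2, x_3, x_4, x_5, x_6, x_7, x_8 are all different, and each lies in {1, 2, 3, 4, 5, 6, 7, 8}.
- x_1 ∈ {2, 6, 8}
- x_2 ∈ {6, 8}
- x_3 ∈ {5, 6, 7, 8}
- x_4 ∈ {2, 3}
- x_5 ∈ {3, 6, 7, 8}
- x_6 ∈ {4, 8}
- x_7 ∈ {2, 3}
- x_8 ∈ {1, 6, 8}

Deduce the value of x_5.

7

The 8 variables together cover exactly {1, 2, 3, 4, 5, 6, 7, 8} — 8 values for 8 variables — and 1 appears only in x_8's list, so x_8 = 1.
Among the 7 still-open variables, 4 fits only x_6 (and all 7 values in {2, 3, 4, 5, 6, 7, 8} must be used), so x_6 = 4.
The 6 still-open variables together cover exactly {2, 3, 5, 6, 7, 8} — 6 values for 6 variables — and 5 appears only in x_3's list, so x_3 = 5.
The 5 still-open variables draw from only 5 values {2, 3, 6, 7, 8}, so each is used; only x_5 can be 7, hence x_5 = 7.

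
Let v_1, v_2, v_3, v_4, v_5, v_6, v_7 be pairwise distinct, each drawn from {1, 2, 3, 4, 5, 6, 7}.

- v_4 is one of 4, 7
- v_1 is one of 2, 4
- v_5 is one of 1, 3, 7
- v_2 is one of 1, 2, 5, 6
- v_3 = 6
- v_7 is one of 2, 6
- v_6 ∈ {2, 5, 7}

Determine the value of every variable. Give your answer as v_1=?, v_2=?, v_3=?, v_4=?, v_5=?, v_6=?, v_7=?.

v_3's domain is down to {6}, so v_3 = 6. Remove 6 from v_2, v_7.
That leaves v_7 = 2. Eliminate 2 elsewhere: v_1, v_2, v_6.
v_1 must be 4 (only option left). Strike 4 from v_4.
That leaves v_4 = 7. Remove 7 from v_5, v_6.
v_6's domain is down to {5}, so v_6 = 5. Eliminate 5 elsewhere: v_2.
v_2's domain is down to {1}, so v_2 = 1. Eliminate 1 elsewhere: v_5.
That leaves v_5 = 3.

v_1=4, v_2=1, v_3=6, v_4=7, v_5=3, v_6=5, v_7=2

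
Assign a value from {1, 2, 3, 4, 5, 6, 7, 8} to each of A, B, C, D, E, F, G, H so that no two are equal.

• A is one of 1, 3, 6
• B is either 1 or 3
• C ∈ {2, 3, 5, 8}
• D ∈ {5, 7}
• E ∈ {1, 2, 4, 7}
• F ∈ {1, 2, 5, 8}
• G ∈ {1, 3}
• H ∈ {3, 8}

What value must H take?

8

The 8 variables together cover exactly {1, 2, 3, 4, 5, 6, 7, 8} — 8 values for 8 variables — and 4 appears only in E's list, so E = 4.
The 7 still-open variables together cover exactly {1, 2, 3, 5, 6, 7, 8} — 7 values for 7 variables — and 6 appears only in A's list, so A = 6.
The 6 still-open variables draw from only 6 values {1, 2, 3, 5, 7, 8}, so each is used; only D can be 7, hence D = 7.
The 2 variables B and G are confined to {1, 3}, which locks those values in; drop them from C, F, H.
So H = 8.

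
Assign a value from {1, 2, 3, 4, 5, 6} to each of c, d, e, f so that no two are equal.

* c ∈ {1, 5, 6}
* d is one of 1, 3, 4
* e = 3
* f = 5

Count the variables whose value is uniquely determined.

2

e's domain is down to {3}, so e = 3. Eliminate 3 elsewhere: d.
f has just one choice, so f = 5. So c can't be 5.
Determined: e=3, f=5. The other variables each still have more than one consistent value. That makes 2.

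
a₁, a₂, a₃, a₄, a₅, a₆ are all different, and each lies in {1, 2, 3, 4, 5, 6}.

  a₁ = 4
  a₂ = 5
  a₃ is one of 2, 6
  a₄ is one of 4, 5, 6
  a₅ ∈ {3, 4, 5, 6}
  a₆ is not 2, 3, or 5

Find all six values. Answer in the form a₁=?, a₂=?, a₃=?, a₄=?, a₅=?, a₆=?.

a₁=4, a₂=5, a₃=2, a₄=6, a₅=3, a₆=1

a₁ must be 4 (only option left). Eliminate 4 elsewhere: a₄, a₅, a₆.
a₂'s domain is down to {5}, so a₂ = 5. Remove 5 from a₄, a₅.
a₄'s domain is down to {6}, so a₄ = 6. Remove 6 from a₃, a₅, a₆.
That leaves a₅ = 3.
a₆'s domain is down to {1}, so a₆ = 1.
a₃ has just one choice, so a₃ = 2.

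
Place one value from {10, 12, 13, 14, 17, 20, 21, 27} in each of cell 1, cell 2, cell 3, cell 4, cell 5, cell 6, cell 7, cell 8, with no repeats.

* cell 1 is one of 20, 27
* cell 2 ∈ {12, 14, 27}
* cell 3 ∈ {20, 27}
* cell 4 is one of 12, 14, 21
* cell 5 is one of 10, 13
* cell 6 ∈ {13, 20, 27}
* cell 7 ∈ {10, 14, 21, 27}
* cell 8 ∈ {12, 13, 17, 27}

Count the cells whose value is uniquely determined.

3

The 8 variables draw from only 8 values {10, 12, 13, 14, 17, 20, 21, 27}, so each is used; only cell 8 can be 17, hence cell 8 = 17.
The 2 variables cell 1 and cell 3 are confined to {20, 27}, which locks those values in; drop them from cell 2, cell 6, cell 7.
cell 6 must be 13 (only option left). So cell 5 can't be 13.
cell 5 must be 10 (only option left). Remove 10 from cell 7.
Determined: cell 5=10, cell 6=13, cell 8=17. The other cells each still have more than one consistent value. That makes 3.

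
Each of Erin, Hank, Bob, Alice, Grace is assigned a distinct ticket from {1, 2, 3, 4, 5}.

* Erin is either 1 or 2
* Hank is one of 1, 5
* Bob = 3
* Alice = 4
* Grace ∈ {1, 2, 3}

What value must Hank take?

Bob has just one choice, so Bob = 3. So Grace can't be 3.
Alice has just one choice, so Alice = 4.
The 3 still-open variables draw from only 3 values {1, 2, 5}, so each is used; only Hank can be 5, hence Hank = 5.

5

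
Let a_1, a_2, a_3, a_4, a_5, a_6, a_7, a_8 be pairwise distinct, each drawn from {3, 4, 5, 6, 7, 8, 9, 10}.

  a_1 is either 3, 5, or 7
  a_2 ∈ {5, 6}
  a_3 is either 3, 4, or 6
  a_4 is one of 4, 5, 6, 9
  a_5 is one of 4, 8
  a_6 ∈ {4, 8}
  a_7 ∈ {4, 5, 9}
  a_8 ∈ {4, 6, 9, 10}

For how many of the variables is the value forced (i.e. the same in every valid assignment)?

3

The 8 variables draw from only 8 values {3, 4, 5, 6, 7, 8, 9, 10}, so each is used; only a_1 can be 7, hence a_1 = 7.
Among the 7 still-open variables, 3 fits only a_3 (and all 7 values in {3, 4, 5, 6, 8, 9, 10} must be used), so a_3 = 3.
The 6 still-open variables draw from only 6 values {4, 5, 6, 8, 9, 10}, so each is used; only a_8 can be 10, hence a_8 = 10.
a_5 and a_6 between them cover only {4, 8} — a naked pair. Remove those values from a_4, a_7.
Determined: a_1=7, a_3=3, a_8=10. The other variables each still have more than one consistent value. That makes 3.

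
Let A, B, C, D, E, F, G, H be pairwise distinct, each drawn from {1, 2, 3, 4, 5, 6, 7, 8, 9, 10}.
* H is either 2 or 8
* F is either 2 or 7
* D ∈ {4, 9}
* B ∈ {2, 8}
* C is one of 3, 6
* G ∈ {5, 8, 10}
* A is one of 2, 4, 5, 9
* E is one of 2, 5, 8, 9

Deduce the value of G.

The 2 variables B and H are confined to {2, 8}, which locks those values in; drop them from A, E, F, G.
F must be 7 (only option left).
A, D, E between them cover only {4, 5, 9} — a naked triple. Remove those values from G.
So G = 10.

10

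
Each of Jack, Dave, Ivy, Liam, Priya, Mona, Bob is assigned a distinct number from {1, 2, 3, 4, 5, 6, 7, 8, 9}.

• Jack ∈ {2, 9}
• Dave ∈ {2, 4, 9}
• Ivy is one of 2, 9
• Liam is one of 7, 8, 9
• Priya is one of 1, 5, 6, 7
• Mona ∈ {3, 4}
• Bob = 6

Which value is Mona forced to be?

Bob must be 6 (only option left). Eliminate 6 elsewhere: Priya.
Jack and Ivy between them cover only {2, 9} — a naked pair. Remove those values from Dave, Liam.
Dave must be 4 (only option left). Remove 4 from Mona.
So Mona = 3.

3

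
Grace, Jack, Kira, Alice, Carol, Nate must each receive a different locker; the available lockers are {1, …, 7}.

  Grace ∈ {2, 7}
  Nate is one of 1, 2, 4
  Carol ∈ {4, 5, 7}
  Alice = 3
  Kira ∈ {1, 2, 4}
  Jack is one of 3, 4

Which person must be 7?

Grace

Alice's domain is down to {3}, so Alice = 3. So Jack can't be 3.
That leaves Jack = 4. Strike 4 from Kira, Carol, Nate.
The 4 still-open variables draw from only 4 values {1, 2, 5, 7}, so each is used; only Carol can be 5, hence Carol = 5.
The 3 still-open variables draw from only 3 values {1, 2, 7}, so each is used; only Grace can be 7, hence Grace = 7.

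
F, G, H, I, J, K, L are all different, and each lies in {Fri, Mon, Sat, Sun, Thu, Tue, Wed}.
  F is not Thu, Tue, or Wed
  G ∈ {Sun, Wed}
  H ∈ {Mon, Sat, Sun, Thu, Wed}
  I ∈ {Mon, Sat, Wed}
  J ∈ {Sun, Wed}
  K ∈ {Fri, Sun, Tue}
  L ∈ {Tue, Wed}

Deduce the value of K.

Fri

Among the 7 variables, Thu fits only H (and all 7 values in {Fri, Mon, Sat, Sun, Thu, Tue, Wed} must be used), so H = Thu.
G and J between them cover only {Sun, Wed} — a naked pair. Remove those values from F, I, K, L.
That leaves L = Tue. So K can't be Tue.
So K = Fri.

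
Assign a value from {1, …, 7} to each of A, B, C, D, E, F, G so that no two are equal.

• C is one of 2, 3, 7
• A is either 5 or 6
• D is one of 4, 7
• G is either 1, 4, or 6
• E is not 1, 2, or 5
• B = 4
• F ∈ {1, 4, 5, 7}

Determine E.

B has just one choice, so B = 4. Eliminate 4 elsewhere: D, E, F, G.
D has just one choice, so D = 7. Strike 7 from C, E, F.
The 5 still-open variables together cover exactly {1, 2, 3, 5, 6} — 5 values for 5 variables — and 2 appears only in C's list, so C = 2.
The 4 still-open variables draw from only 4 values {1, 3, 5, 6}, so each is used; only E can be 3, hence E = 3.

3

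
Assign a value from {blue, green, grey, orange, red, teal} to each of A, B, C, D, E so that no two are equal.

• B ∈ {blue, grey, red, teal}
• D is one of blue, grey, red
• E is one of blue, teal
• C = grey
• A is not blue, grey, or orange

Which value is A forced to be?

green

C's domain is down to {grey}, so C = grey. So B, D can't be grey.
The 4 still-open variables draw from only 4 values {blue, green, red, teal}, so each is used; only A can be green, hence A = green.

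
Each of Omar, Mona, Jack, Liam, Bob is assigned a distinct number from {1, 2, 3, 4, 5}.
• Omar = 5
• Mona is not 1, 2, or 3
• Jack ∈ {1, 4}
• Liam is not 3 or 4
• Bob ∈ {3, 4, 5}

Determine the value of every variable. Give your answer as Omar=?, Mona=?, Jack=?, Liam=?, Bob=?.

Omar=5, Mona=4, Jack=1, Liam=2, Bob=3

Omar has just one choice, so Omar = 5. Eliminate 5 elsewhere: Mona, Liam, Bob.
Mona's domain is down to {4}, so Mona = 4. Strike 4 from Jack, Bob.
Jack must be 1 (only option left). Eliminate 1 elsewhere: Liam.
That leaves Liam = 2.
Bob must be 3 (only option left).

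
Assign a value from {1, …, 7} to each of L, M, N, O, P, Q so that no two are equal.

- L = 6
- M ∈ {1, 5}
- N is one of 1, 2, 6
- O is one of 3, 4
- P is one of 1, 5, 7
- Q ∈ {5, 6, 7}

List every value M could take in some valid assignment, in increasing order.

L has just one choice, so L = 6. Eliminate 6 elsewhere: N, Q.
M, P, Q share exactly the 3 values {1, 5, 7}; by pigeonhole those values go to them, so strike 1, 5, 7 from N.
N must be 2 (only option left).
No further eliminations apply; M can still be any of 1, 5.

1, 5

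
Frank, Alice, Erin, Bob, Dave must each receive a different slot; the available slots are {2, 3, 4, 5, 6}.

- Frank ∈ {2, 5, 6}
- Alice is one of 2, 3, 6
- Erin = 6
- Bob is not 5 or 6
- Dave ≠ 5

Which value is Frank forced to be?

5

Erin must be 6 (only option left). Strike 6 from Frank, Alice, Dave.
The 4 still-open variables together cover exactly {2, 3, 4, 5} — 4 values for 4 variables — and 5 appears only in Frank's list, so Frank = 5.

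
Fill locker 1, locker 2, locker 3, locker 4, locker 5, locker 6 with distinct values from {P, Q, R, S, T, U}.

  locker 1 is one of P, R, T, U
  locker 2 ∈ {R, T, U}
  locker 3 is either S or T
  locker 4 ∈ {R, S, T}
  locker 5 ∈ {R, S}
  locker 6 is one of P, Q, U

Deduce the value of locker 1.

Among the 6 variables, Q fits only locker 6 (and all 6 values in {P, Q, R, S, T, U} must be used), so locker 6 = Q.
The 5 still-open variables draw from only 5 values {P, R, S, T, U}, so each is used; only locker 1 can be P, hence locker 1 = P.

P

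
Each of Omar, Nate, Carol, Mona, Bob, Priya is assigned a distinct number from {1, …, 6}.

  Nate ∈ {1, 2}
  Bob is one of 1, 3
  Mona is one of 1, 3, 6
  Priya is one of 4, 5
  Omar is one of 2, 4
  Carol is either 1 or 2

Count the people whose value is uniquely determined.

4

The 6 variables draw from only 6 values {1, 2, 3, 4, 5, 6}, so each is used; only Priya can be 5, hence Priya = 5.
The 5 still-open variables together cover exactly {1, 2, 3, 4, 6} — 5 values for 5 variables — and 4 appears only in Omar's list, so Omar = 4.
The 4 still-open variables draw from only 4 values {1, 2, 3, 6}, so each is used; only Mona can be 6, hence Mona = 6.
The 3 still-open variables draw from only 3 values {1, 2, 3}, so each is used; only Bob can be 3, hence Bob = 3.
Determined: Omar=4, Mona=6, Bob=3, Priya=5. The other people each still have more than one consistent value. That makes 4.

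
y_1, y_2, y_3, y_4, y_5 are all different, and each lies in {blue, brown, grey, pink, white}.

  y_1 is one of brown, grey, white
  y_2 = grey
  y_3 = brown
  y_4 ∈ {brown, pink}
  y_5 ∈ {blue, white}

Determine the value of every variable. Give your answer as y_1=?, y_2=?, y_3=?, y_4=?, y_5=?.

y_2 has just one choice, so y_2 = grey. So y_1 can't be grey.
That leaves y_3 = brown. Eliminate brown elsewhere: y_1, y_4.
That leaves y_4 = pink.
y_1's domain is down to {white}, so y_1 = white. So y_5 can't be white.
y_5 must be blue (only option left).

y_1=white, y_2=grey, y_3=brown, y_4=pink, y_5=blue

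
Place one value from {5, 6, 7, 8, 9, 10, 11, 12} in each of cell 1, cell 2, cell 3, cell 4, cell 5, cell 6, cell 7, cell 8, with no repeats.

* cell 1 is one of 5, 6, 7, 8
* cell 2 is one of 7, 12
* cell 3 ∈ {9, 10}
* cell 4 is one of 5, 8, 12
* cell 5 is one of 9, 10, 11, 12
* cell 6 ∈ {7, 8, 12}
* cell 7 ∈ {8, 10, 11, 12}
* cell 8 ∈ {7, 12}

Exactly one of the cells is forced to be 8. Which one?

cell 6

The 8 variables together cover exactly {5, 6, 7, 8, 9, 10, 11, 12} — 8 values for 8 variables — and 6 appears only in cell 1's list, so cell 1 = 6.
The 7 still-open variables draw from only 7 values {5, 7, 8, 9, 10, 11, 12}, so each is used; only cell 4 can be 5, hence cell 4 = 5.
cell 2 and cell 8 share exactly the 2 values {7, 12}; by pigeonhole those values go to them, so strike 7, 12 from cell 5, cell 6, cell 7.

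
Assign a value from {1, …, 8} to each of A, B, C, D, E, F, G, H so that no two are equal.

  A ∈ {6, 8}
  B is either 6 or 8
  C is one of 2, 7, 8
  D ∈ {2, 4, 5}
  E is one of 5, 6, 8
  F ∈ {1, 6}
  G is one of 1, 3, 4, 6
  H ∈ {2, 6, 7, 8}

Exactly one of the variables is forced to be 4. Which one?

The 8 variables draw from only 8 values {1, 2, 3, 4, 5, 6, 7, 8}, so each is used; only G can be 3, hence G = 3.
The 7 still-open variables draw from only 7 values {1, 2, 4, 5, 6, 7, 8}, so each is used; only F can be 1, hence F = 1.
The 6 still-open variables together cover exactly {2, 4, 5, 6, 7, 8} — 6 values for 6 variables — and 4 appears only in D's list, so D = 4.

D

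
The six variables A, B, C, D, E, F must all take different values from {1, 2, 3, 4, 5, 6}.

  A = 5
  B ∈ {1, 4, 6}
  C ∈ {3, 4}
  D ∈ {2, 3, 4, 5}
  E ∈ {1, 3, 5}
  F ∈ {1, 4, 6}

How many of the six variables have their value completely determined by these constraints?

2

A must be 5 (only option left). Remove 5 from D, E.
The 5 still-open variables together cover exactly {1, 2, 3, 4, 6} — 5 values for 5 variables — and 2 appears only in D's list, so D = 2.
Determined: A=5, D=2. The other variables each still have more than one consistent value. That makes 2.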